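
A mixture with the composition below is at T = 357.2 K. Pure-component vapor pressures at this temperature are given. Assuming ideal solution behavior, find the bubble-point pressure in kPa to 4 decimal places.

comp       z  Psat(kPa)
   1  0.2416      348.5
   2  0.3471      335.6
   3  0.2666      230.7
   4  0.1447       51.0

Pbub = 269.5687 kPa

At the bubble point ψ → 0, so ΣzᵢKᵢ = 1 with Kᵢ = Pᵢˢᵃᵗ/P ⇒ P = ΣzᵢPᵢˢᵃᵗ.
P = 0.2416·348.5 + 0.3471·335.6 + 0.2666·230.7 + 0.1447·51.0 = 269.5687 kPa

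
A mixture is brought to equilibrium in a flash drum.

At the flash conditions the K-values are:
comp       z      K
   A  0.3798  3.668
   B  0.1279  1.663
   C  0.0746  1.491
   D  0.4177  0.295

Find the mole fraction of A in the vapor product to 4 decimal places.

y_A = 0.5527

Let β = V/F and solve Σ zᵢ(Kᵢ−1)/(1+β(Kᵢ−1)) = 0.
Check two-phase: ΣzᵢKᵢ = 1.8403 > 1 and Σzᵢ/Kᵢ = 1.6464 > 1, so g(0) = 0.8403 > 0 and g(1) = -0.6464 < 0.
Newton iteration, β⁰ = 0.32:
  β = 0.3200: g = 0.26797, g' = -1.1846 → β = 0.5462
  β = 0.5462: g = 0.02462, g' = -1.0382 → β = 0.5699
  β = 0.5699: g = -0.00009, g' = -1.0463 → β = 0.5698
Converged at β = 0.5698.
Compositions from xᵢ = zᵢ/(1+β(Kᵢ−1)), yᵢ = Kᵢxᵢ:
  A: x = 0.1507, y = 0.5527
  B: x = 0.0928, y = 0.1544
  C: x = 0.0583, y = 0.0869
  D: x = 0.6982, y = 0.2060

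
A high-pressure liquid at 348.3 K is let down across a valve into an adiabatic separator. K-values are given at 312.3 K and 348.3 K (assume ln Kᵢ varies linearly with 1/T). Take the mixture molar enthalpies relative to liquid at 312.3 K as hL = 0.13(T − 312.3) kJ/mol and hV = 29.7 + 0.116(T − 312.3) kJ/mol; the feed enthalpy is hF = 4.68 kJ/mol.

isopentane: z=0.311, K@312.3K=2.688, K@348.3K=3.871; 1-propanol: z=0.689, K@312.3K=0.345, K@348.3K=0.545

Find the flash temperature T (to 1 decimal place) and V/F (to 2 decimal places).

T = 318.4 K, V/F = 0.13

Adiabatic flash: solve Rachford–Rice at each trial T, then check hF = ψ·hV(T) + (1−ψ)·hL(T).
  T = 312.3 K: K = (2.688, 0.345), RR gives ψ = 0.067, H_out = 1.979 kJ/mol
  T = 348.3 K: K = (3.871, 0.545), RR gives ψ = 0.444, H_out = 17.629 kJ/mol
  T = 330.3 K: K = (3.258, 0.439), RR gives ψ = 0.249, H_out = 9.681 kJ/mol
  T = 321.3 K: K = (2.967, 0.391), RR gives ψ = 0.160, H_out = 5.903 kJ/mol
  T = 316.8 K: K = (2.826, 0.367), RR gives ψ = 0.114, H_out = 3.973 kJ/mol
  T = 319.1 K: K = (2.898, 0.379), RR gives ψ = 0.138, H_out = 4.965 kJ/mol
Linear interpolation between T = 316.8 (H_out = 3.973) and T = 319.1 (H_out = 4.965) on hF = 4.68 gives T ≈ 318.4 K, at which ψ = 0.13.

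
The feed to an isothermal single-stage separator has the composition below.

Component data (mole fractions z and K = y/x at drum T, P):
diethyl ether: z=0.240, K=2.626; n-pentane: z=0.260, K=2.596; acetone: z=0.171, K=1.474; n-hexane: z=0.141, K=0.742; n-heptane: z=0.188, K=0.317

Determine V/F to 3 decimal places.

V/F = 0.906

Rachford–Rice: g(V/F) = Σ zᵢ(Kᵢ−1)/(1+V/F(Kᵢ−1)) = 0.
g(0) = ΣzᵢKᵢ − 1 = 0.721 and g(1) = 1 − Σzᵢ/Kᵢ = -0.091, so a root lies in (0, 1).
Newton iteration, V/F⁰ = 0.59:
  V/F = 0.590: g = 0.2182, g' = -0.624 → V/F = 0.940
  V/F = 0.940: g = -0.0304, g' = -0.924 → V/F = 0.907
  V/F = 0.907: g = -0.0012, g' = -0.855 → V/F = 0.906
Converged at V/F = 0.906.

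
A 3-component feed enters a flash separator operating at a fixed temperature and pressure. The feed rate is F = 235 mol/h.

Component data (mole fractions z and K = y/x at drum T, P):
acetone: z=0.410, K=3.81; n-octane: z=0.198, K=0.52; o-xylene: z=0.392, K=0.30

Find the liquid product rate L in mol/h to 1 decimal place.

L = 132.0 mol/h

Material balance + equilibrium reduce to Σ zᵢ(Kᵢ−1)/(1+V/F(Kᵢ−1)) = 0.
Check two-phase: ΣzᵢKᵢ = 1.783 > 1 and Σzᵢ/Kᵢ = 1.795 > 1, so g(0) = 0.783 > 0 and g(1) = -0.795 < 0.
Newton–Raphson from V/F = 0.5:
  V/F = 0.500: g = -0.0682, g' = -1.093 → V/F = 0.438
Converged at V/F = 0.438.
Then V = V/F·F = 0.4383·235 = 103.0 mol/h and L = F − V = 132.0 mol/h.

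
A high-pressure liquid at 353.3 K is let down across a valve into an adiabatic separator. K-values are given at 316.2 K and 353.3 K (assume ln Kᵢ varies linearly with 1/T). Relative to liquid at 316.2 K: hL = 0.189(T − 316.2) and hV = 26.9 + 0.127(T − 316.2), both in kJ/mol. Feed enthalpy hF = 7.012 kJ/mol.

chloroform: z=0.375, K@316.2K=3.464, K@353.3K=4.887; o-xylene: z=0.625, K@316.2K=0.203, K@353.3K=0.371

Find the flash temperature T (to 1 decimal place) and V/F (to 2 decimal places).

Adiabatic flash: solve Rachford–Rice at each trial T, then check hF = ψ·hV(T) + (1−ψ)·hL(T).
  T = 316.2 K: K = (3.464, 0.203), RR gives ψ = 0.217, H_out = 5.834 kJ/mol
  T = 353.3 K: K = (4.887, 0.371), RR gives ψ = 0.435, H_out = 17.722 kJ/mol
  T = 334.8 K: K = (4.156, 0.279), RR gives ψ = 0.322, H_out = 11.813 kJ/mol
  T = 325.5 K: K = (3.804, 0.239), RR gives ψ = 0.270, H_out = 8.865 kJ/mol
  T = 320.9 K: K = (3.634, 0.221), RR gives ψ = 0.244, H_out = 7.381 kJ/mol
  T = 318.5 K: K = (3.547, 0.212), RR gives ψ = 0.230, H_out = 6.596 kJ/mol
Linear interpolation between T = 318.5 (H_out = 6.596) and T = 320.9 (H_out = 7.381) on hF = 7.012 gives T ≈ 319.8 K, at which ψ = 0.24.

T = 319.8 K, V/F = 0.24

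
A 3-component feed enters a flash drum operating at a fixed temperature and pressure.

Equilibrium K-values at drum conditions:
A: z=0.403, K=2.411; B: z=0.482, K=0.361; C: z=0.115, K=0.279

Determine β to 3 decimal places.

Iterate (Newton) starting at β = 0.5:
  β = 0.500: g = -0.2489, g' = -0.847 → β = 0.206
  β = 0.206: g = -0.0117, g' = -0.825 → β = 0.192
Converged at β = 0.192.

β = 0.192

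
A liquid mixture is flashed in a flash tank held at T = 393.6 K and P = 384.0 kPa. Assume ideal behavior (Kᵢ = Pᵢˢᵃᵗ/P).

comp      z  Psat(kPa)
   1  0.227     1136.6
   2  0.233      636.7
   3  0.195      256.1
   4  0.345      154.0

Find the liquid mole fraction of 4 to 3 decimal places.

Raoult's law: Kᵢ = Pᵢˢᵃᵗ/P = Pᵢˢᵃᵗ/384.0.
  K_1 = 1136.6/384.0 = 2.95990, K_2 = 636.7/384.0 = 1.65807, K_3 = 256.1/384.0 = 0.66693, K_4 = 154.0/384.0 = 0.40104
Rachford–Rice: g(ψ) = Σ zᵢ(Kᵢ−1)/(1+ψ(Kᵢ−1)) = 0.
Check two-phase: ΣzᵢKᵢ = 1.327 > 1 and Σzᵢ/Kᵢ = 1.370 > 1, so g(0) = 0.327 > 0 and g(1) = -0.370 < 0.
Newton iteration, ψ⁰ = 0.5:
  ψ = 0.500: g = -0.0328, g' = -0.563 → ψ = 0.442
Converged at ψ = 0.442.
Compositions from xᵢ = zᵢ/(1+ψ(Kᵢ−1)), yᵢ = Kᵢxᵢ:
  1: x = 0.122, y = 0.360
  2: x = 0.181, y = 0.299
  3: x = 0.229, y = 0.152
  4: x = 0.469, y = 0.188

x_4 = 0.469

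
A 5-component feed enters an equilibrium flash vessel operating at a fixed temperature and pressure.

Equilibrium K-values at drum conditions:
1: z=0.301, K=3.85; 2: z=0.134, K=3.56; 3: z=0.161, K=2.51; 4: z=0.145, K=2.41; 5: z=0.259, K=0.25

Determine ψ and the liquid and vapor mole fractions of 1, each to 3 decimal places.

ψ = 0.864, x_1 = 0.087, y_1 = 0.335

Rachford–Rice: g(ψ) = Σ zᵢ(Kᵢ−1)/(1+ψ(Kᵢ−1)) = 0.
Feasibility: ΣzᵢKᵢ = 2.454, Σzᵢ/Kᵢ = 1.276 — both > 1, two phases present.
Iterate (Newton) starting at ψ = 0.36:
  ψ = 0.360: g = 0.6290, g' = -1.388 → ψ = 0.813
  ψ = 0.813: g = 0.0763, g' = -1.409 → ψ = 0.867
  ψ = 0.867: g = -0.0050, g' = -1.608 → ψ = 0.864
Converged at ψ = 0.864.
Compositions from xᵢ = zᵢ/(1+ψ(Kᵢ−1)), yᵢ = Kᵢxᵢ:
  1: x = 0.087, y = 0.335
  2: x = 0.042, y = 0.148
  3: x = 0.070, y = 0.175
  4: x = 0.065, y = 0.158
  5: x = 0.736, y = 0.184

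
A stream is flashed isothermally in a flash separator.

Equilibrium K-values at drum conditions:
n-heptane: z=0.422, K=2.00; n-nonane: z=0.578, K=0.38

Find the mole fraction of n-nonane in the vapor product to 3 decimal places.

y_n-nonane = 0.235

Let ψ = V/F and solve Σ zᵢ(Kᵢ−1)/(1+ψ(Kᵢ−1)) = 0.
g(0) = ΣzᵢKᵢ − 1 = 0.064 and g(1) = 1 − Σzᵢ/Kᵢ = -0.732, so a root lies in (0, 1).
Binary case is linear: z₁(K₁−1)(1+ψ(K₂−1)) + z₂(K₂−1)(1+ψ(K₁−1)) = 0
⇒ ψ = [z₁(K₁−1)+z₂(K₂−1)] / [−(K₁−1)(K₂−1)] = 0.0636/0.6200 = 0.103
Compositions from xᵢ = zᵢ/(1+ψ(Kᵢ−1)), yᵢ = Kᵢxᵢ:
  n-heptane: x = 0.383, y = 0.765
  n-nonane: x = 0.617, y = 0.235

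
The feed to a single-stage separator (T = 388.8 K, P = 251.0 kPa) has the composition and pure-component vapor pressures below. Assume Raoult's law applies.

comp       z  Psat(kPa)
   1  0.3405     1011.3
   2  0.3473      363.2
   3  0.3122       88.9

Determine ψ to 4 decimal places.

ψ = 0.7983

Raoult's law: Kᵢ = Pᵢˢᵃᵗ/P = Pᵢˢᵃᵗ/251.0.
  K_1 = 1011.3/251.0 = 4.029084, K_2 = 363.2/251.0 = 1.447012, K_3 = 88.9/251.0 = 0.354183
Let ψ = V/F and solve Σ zᵢ(Kᵢ−1)/(1+ψ(Kᵢ−1)) = 0.
g(0) = ΣzᵢKᵢ − 1 = 0.9850 and g(1) = 1 − Σzᵢ/Kᵢ = -0.2060, so a root lies in (0, 1).
Iterate (Newton) starting at ψ = 0.37:
  ψ = 0.3700: g = 0.35462, g' = -0.9705 → ψ = 0.7354
  ψ = 0.7354: g = 0.05241, g' = -0.8115 → ψ = 0.8000
  ψ = 0.8000: g = -0.00147, g' = -0.8616 → ψ = 0.7983
Converged at ψ = 0.7983.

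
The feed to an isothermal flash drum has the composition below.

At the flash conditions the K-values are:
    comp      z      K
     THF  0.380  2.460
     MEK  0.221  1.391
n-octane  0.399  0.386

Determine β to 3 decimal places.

Let β = V/F and solve Σ zᵢ(Kᵢ−1)/(1+β(Kᵢ−1)) = 0.
g(0) = ΣzᵢKᵢ − 1 = 0.396 and g(1) = 1 − Σzᵢ/Kᵢ = -0.347, so a root lies in (0, 1).
Newton–Raphson from β = 0.5:
  β = 0.500: g = 0.0395, g' = -0.607 → β = 0.565
  β = 0.565: g = -0.0003, g' = -0.619 → β = 0.564
Converged at β = 0.564.

β = 0.564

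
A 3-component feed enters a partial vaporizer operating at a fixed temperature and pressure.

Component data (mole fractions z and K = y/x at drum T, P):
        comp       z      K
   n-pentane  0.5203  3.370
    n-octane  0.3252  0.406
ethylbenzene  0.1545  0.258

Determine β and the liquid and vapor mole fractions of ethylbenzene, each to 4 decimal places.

β = 0.6022, x_ethylbenzene = 0.2793, y_ethylbenzene = 0.0721

Let β = V/F and solve Σ zᵢ(Kᵢ−1)/(1+β(Kᵢ−1)) = 0.
Feasibility: ΣzᵢKᵢ = 1.9253, Σzᵢ/Kᵢ = 1.5542 — both > 1, two phases present.
Iterate (Newton) starting at β = 0.46:
  β = 0.4600: g = 0.15011, g' = -1.0822 → β = 0.5987
  β = 0.5987: g = 0.00372, g' = -1.0512 → β = 0.6022
Converged at β = 0.6022.
Compositions from xᵢ = zᵢ/(1+β(Kᵢ−1)), yᵢ = Kᵢxᵢ:
  n-pentane: x = 0.2144, y = 0.7224
  n-octane: x = 0.5063, y = 0.2056
  ethylbenzene: x = 0.2793, y = 0.0721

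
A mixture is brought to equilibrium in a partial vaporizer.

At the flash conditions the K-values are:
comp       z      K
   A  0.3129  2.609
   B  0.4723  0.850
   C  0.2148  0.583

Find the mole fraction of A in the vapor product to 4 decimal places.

y_A = 0.3518

Let ψ = V/F and solve Σ zᵢ(Kᵢ−1)/(1+ψ(Kᵢ−1)) = 0.
Feasibility: ΣzᵢKᵢ = 1.3430, Σzᵢ/Kᵢ = 1.0440 — both > 1, two phases present.
Newton–Raphson from ψ = 0.5:
  ψ = 0.5000: g = 0.08924, g' = -0.3208 → ψ = 0.7782
  ψ = 0.7782: g = 0.01074, g' = -0.2552 → ψ = 0.8203
  ψ = 0.8203: g = 0.00010, g' = -0.2506 → ψ = 0.8207
Converged at ψ = 0.8207.
Compositions from xᵢ = zᵢ/(1+ψ(Kᵢ−1)), yᵢ = Kᵢxᵢ:
  A: x = 0.1348, y = 0.3518
  B: x = 0.5386, y = 0.4578
  C: x = 0.3266, y = 0.1904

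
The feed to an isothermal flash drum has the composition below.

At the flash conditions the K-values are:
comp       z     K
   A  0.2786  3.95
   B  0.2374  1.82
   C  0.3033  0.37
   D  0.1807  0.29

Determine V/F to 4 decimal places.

Newton–Raphson from V/F = 0.35:
  V/F = 0.3500: g = 0.13977, g' = -1.0427 → V/F = 0.4840
  V/F = 0.4840: g = 0.00747, g' = -0.9537 → V/F = 0.4919
Converged at V/F = 0.4919.

V/F = 0.4919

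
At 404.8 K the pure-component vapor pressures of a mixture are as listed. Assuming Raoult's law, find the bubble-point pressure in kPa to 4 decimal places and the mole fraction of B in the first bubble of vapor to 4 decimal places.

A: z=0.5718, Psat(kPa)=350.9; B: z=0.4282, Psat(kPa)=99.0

At the bubble point ψ → 0, so ΣzᵢKᵢ = 1 with Kᵢ = Pᵢˢᵃᵗ/P ⇒ P = ΣzᵢPᵢˢᵃᵗ.
P = 0.5718·350.9 + 0.4282·99.0 = 243.0364 kPa
yᵢ = zᵢPᵢˢᵃᵗ/P ⇒ y_B = 0.4282·99.0/243.0364 = 0.1744

Pbub = 243.0364 kPa, y_B = 0.1744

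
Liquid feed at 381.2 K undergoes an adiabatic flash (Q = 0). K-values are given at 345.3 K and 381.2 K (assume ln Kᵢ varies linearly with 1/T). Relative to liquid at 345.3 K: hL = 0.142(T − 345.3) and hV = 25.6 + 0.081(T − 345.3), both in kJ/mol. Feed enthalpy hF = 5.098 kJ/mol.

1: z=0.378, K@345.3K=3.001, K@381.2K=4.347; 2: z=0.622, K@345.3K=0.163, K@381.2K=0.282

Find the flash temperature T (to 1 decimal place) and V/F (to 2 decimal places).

T = 350.3 K, V/F = 0.17

Adiabatic flash: solve Rachford–Rice at each trial T, then check hF = ψ·hV(T) + (1−ψ)·hL(T).
  T = 345.3 K: K = (3.001, 0.163), RR gives ψ = 0.141, H_out = 3.604 kJ/mol
  T = 381.2 K: K = (4.347, 0.282), RR gives ψ = 0.341, H_out = 13.072 kJ/mol
  T = 363.2 K: K = (3.643, 0.217), RR gives ψ = 0.248, H_out = 8.608 kJ/mol
  T = 354.2 K: K = (3.313, 0.189), RR gives ψ = 0.197, H_out = 6.199 kJ/mol
  T = 349.8 K: K = (3.157, 0.176), RR gives ψ = 0.170, H_out = 4.949 kJ/mol
  T = 352.0 K: K = (3.234, 0.182), RR gives ψ = 0.184, H_out = 5.581 kJ/mol
Linear interpolation between T = 349.8 (H_out = 4.949) and T = 352.0 (H_out = 5.581) on hF = 5.098 gives T ≈ 350.3 K, at which ψ = 0.17.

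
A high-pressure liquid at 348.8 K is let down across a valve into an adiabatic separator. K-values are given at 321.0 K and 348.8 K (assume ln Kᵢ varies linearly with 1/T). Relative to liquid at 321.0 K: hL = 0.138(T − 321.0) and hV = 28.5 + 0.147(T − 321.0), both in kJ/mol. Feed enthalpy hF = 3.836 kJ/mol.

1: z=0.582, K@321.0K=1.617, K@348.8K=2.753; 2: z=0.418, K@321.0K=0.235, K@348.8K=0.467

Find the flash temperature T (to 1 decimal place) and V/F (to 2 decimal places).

Adiabatic flash: solve Rachford–Rice at each trial T, then check hF = ψ·hV(T) + (1−ψ)·hL(T).
  T = 321.0 K: K = (1.617, 0.235), RR gives ψ = 0.083, H_out = 2.374 kJ/mol
  T = 348.8 K: K = (2.753, 0.467), RR gives ψ = 0.853, H_out = 28.374 kJ/mol
  T = 334.9 K: K = (2.133, 0.336), RR gives ψ = 0.508, H_out = 16.452 kJ/mol
  T = 327.9 K: K = (1.861, 0.282), RR gives ψ = 0.325, H_out = 10.227 kJ/mol
  T = 324.4 K: K = (1.734, 0.257), RR gives ψ = 0.214, H_out = 6.581 kJ/mol
  T = 322.7 K: K = (1.675, 0.246), RR gives ψ = 0.152, H_out = 4.581 kJ/mol
Linear interpolation between T = 321.0 (H_out = 2.374) and T = 322.7 (H_out = 4.581) on hF = 3.836 gives T ≈ 322.1 K, at which ψ = 0.13.

T = 322.1 K, V/F = 0.13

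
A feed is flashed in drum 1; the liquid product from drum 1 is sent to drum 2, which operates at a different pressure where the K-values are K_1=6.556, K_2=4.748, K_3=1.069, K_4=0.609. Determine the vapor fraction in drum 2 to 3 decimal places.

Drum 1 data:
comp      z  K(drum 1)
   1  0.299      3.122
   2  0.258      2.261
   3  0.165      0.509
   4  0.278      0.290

Drum 1:
Material balance + equilibrium reduce to Σ zᵢ(Kᵢ−1)/(1+ψ₁(Kᵢ−1)) = 0.
Feasibility: ΣzᵢKᵢ = 1.681, Σzᵢ/Kᵢ = 1.493 — both > 1, two phases present.
Iterate (Newton) starting at ψ₁ = 0.49:
  ψ₁ = 0.490: g = 0.1028, g' = -0.879 → ψ₁ = 0.607
  ψ₁ = 0.607: g = -0.0006, g' = -0.902 → ψ₁ = 0.606
Converged at ψ₁ = 0.606.
Drum-1 compositions:
  1: x = 0.131, y = 0.408
  2: x = 0.146, y = 0.331
  3: x = 0.235, y = 0.120
  4: x = 0.488, y = 0.142
Drum-2 feed = drum-1 liquid: z₂ = (0.1308, 0.1462, 0.2349, 0.4881).
Drum 2:
Rachford–Rice: g(ψ₂) = Σ zᵢ(Kᵢ−1)/(1+ψ₂(Kᵢ−1)) = 0.
Feasibility: ΣzᵢKᵢ = 2.100, Σzᵢ/Kᵢ = 1.072 — both > 1, two phases present.
Newton–Raphson from ψ₂ = 0.5:
  ψ₂ = 0.500: g = 0.1615, g' = -0.648 → ψ₂ = 0.749
  ψ₂ = 0.749: g = 0.0302, g' = -0.443 → ψ₂ = 0.817
  ψ₂ = 0.817: g = 0.0009, g' = -0.418 → ψ₂ = 0.819
Converged at ψ₂ = 0.819.
  1: x = 0.024, y = 0.154
  2: x = 0.036, y = 0.171
  3: x = 0.222, y = 0.238
  4: x = 0.718, y = 0.437

V/F (drum 2) = 0.819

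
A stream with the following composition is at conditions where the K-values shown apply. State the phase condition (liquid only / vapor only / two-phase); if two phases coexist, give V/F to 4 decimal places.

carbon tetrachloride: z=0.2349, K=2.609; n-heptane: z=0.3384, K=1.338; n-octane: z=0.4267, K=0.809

ΣzᵢKᵢ = 1.4108; Σzᵢ/Kᵢ = 0.8704.
Since Σzᵢ/Kᵢ < 1 the mixture is above its dew point — single vapor phase.

vapor only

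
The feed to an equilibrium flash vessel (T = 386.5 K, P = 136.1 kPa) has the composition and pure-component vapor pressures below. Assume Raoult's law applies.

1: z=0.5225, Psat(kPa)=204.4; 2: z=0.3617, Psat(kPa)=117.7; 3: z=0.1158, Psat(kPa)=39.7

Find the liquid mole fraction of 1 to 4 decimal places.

Raoult's law: Kᵢ = Pᵢˢᵃᵗ/P = Pᵢˢᵃᵗ/136.1.
  K_1 = 204.4/136.1 = 1.501837, K_2 = 117.7/136.1 = 0.864805, K_3 = 39.7/136.1 = 0.291697
Rachford–Rice: g(ψ) = Σ zᵢ(Kᵢ−1)/(1+ψ(Kᵢ−1)) = 0.
Feasibility: ΣzᵢKᵢ = 1.1313, Σzᵢ/Kᵢ = 1.1631 — both > 1, two phases present.
Newton–Raphson from ψ = 0.5:
  ψ = 0.5000: g = 0.03017, g' = -0.2310 → ψ = 0.6306
  ψ = 0.6306: g = -0.00251, g' = -0.2736 → ψ = 0.6214
Converged at ψ = 0.6214.
Compositions from xᵢ = zᵢ/(1+ψ(Kᵢ−1)), yᵢ = Kᵢxᵢ:
  1: x = 0.3983, y = 0.5982
  2: x = 0.3949, y = 0.3415
  3: x = 0.2068, y = 0.0603

x_1 = 0.3983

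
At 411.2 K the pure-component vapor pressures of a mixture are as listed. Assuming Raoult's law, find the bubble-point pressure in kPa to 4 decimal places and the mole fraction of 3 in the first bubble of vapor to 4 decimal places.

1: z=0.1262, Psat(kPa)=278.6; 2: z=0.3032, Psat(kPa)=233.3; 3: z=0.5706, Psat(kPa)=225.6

Pbub = 234.6232 kPa, y_3 = 0.5487

At the bubble point ψ → 0, so ΣzᵢKᵢ = 1 with Kᵢ = Pᵢˢᵃᵗ/P ⇒ P = ΣzᵢPᵢˢᵃᵗ.
P = 0.1262·278.6 + 0.3032·233.3 + 0.5706·225.6 = 234.6232 kPa
yᵢ = zᵢPᵢˢᵃᵗ/P ⇒ y_3 = 0.5706·225.6/234.6232 = 0.5487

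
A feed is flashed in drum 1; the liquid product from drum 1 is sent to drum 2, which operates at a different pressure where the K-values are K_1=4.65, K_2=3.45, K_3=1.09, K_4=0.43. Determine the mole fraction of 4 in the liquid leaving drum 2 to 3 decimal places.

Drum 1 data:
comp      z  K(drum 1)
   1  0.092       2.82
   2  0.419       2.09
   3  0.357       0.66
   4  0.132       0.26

x_4 (drum 2) = 0.482

Drum 1:
Rachford–Rice: g(ψ₁) = Σ zᵢ(Kᵢ−1)/(1+ψ₁(Kᵢ−1)) = 0.
g(0) = ΣzᵢKᵢ − 1 = 0.405 and g(1) = 1 − Σzᵢ/Kᵢ = -0.282, so a root lies in (0, 1).
Newton iteration, ψ₁⁰ = 0.47:
  ψ₁ = 0.470: g = 0.0980, g' = -0.535 → ψ₁ = 0.653
  ψ₁ = 0.653: g = -0.0019, g' = -0.573 → ψ₁ = 0.650
Converged at ψ₁ = 0.650.
Drum-1 compositions:
  1: x = 0.042, y = 0.119
  2: x = 0.245, y = 0.513
  3: x = 0.458, y = 0.302
  4: x = 0.254, y = 0.066
Drum-2 feed = drum-1 liquid: z₂ = (0.0421, 0.2452, 0.4583, 0.2543).
Drum 2:
Let ψ₂ = V/F and solve Σ zᵢ(Kᵢ−1)/(1+ψ₂(Kᵢ−1)) = 0.
Feasibility: ΣzᵢKᵢ = 1.651, Σzᵢ/Kᵢ = 1.092 — both > 1, two phases present.
Newton–Raphson from ψ₂ = 0.5:
  ψ₂ = 0.500: g = 0.1612, g' = -0.533 → ψ₂ = 0.803
  ψ₂ = 0.803: g = 0.0129, g' = -0.488 → ψ₂ = 0.829
Converged at ψ₂ = 0.829.
  1: x = 0.010, y = 0.049
  2: x = 0.081, y = 0.279
  3: x = 0.426, y = 0.465
  4: x = 0.482, y = 0.207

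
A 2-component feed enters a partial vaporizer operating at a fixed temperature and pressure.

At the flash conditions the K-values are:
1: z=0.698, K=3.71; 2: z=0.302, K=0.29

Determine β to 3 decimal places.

β = 0.872

Let β = V/F and solve Σ zᵢ(Kᵢ−1)/(1+β(Kᵢ−1)) = 0.
g(0) = ΣzᵢKᵢ − 1 = 1.677 and g(1) = 1 − Σzᵢ/Kᵢ = -0.230, so a root lies in (0, 1).
Newton iteration, β⁰ = 0.31:
  β = 0.310: g = 0.7530, g' = -1.764 → β = 0.737
  β = 0.737: g = 0.1815, g' = -1.240 → β = 0.883
  β = 0.883: g = -0.0175, g' = -1.540 → β = 0.872
Converged at β = 0.872.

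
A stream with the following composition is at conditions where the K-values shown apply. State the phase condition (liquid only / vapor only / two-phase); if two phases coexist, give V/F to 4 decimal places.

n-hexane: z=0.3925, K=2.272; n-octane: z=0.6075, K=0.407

two-phase, V/F = 0.1843

ΣzᵢKᵢ = 1.1390; Σzᵢ/Kᵢ = 1.6654.
Both exceed 1, so a two-phase solution exists.
Newton iteration, ψ⁰ = 0.66:
  ψ = 0.6600: g = -0.32050, g' = -0.7644 → ψ = 0.2407
  ψ = 0.2407: g = -0.03800, g' = -0.6629 → ψ = 0.1834
  ψ = 0.1834: g = 0.00063, g' = -0.6865 → ψ = 0.1843
Converged at ψ = 0.1843.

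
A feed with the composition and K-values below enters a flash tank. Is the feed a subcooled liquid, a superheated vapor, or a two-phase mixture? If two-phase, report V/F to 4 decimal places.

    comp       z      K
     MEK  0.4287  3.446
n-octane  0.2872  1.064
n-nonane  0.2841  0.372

ΣzᵢKᵢ = 1.8886; Σzᵢ/Kᵢ = 1.1580.
Both exceed 1, so a two-phase solution exists.
Material balance + equilibrium reduce to Σ zᵢ(Kᵢ−1)/(1+ψ(Kᵢ−1)) = 0.
Newton–Raphson from ψ = 0.5:
  ψ = 0.5000: g = 0.22944, g' = -0.7582 → ψ = 0.8026
  ψ = 0.8026: g = 0.01163, g' = -0.7487 → ψ = 0.8181
  ψ = 0.8181: g = -0.00008, g' = -0.7598 → ψ = 0.8180
Converged at ψ = 0.8180.

two-phase, V/F = 0.8180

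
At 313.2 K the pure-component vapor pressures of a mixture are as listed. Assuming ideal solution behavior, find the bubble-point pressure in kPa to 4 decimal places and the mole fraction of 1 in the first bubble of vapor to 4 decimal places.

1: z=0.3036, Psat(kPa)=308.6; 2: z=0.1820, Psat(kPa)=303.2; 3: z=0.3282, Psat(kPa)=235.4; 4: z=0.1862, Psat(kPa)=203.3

At the bubble point ψ → 0, so ΣzᵢKᵢ = 1 with Kᵢ = Pᵢˢᵃᵗ/P ⇒ P = ΣzᵢPᵢˢᵃᵗ.
P = 0.3036·308.6 + 0.1820·303.2 + 0.3282·235.4 + 0.1862·203.3 = 263.9861 kPa
yᵢ = zᵢPᵢˢᵃᵗ/P ⇒ y_1 = 0.3036·308.6/263.9861 = 0.3549

Pbub = 263.9861 kPa, y_1 = 0.3549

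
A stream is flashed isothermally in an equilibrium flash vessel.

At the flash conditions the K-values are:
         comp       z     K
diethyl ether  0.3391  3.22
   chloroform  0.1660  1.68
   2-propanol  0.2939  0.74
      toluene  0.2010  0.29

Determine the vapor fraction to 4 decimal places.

ψ = 0.6918

Newton iteration, ψ⁰ = 0.41:
  ψ = 0.4100: g = 0.19552, g' = -0.7315 → ψ = 0.6773
  ψ = 0.6773: g = 0.01031, g' = -0.7079 → ψ = 0.6919
  ψ = 0.6919: g = -0.00006, g' = -0.7163 → ψ = 0.6918
Converged at ψ = 0.6918.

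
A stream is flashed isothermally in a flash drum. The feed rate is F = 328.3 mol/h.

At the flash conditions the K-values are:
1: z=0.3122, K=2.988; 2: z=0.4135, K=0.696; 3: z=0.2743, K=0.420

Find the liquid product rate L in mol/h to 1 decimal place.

Newton iteration, ψ⁰ = 0.55:
  ψ = 0.5500: g = -0.08808, g' = -0.5356 → ψ = 0.3856
  ψ = 0.3856: g = 0.00404, g' = -0.5975 → ψ = 0.3923
Converged at ψ = 0.3923.
Then V = ψ·F = 0.3923·328.3 = 128.8 mol/h and L = F − V = 199.5 mol/h.

L = 199.5 mol/h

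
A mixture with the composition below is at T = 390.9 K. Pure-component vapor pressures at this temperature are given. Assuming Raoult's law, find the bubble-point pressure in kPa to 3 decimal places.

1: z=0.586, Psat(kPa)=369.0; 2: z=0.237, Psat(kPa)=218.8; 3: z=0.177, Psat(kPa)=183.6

At the bubble point ψ → 0, so ΣzᵢKᵢ = 1 with Kᵢ = Pᵢˢᵃᵗ/P ⇒ P = ΣzᵢPᵢˢᵃᵗ.
P = 0.586·369.0 + 0.237·218.8 + 0.177·183.6 = 300.587 kPa

Pbub = 300.587 kPa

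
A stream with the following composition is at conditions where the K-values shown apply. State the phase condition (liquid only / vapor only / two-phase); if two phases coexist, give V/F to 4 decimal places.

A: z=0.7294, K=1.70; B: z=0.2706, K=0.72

vapor only

ΣzᵢKᵢ = 1.4348; Σzᵢ/Kᵢ = 0.8049.
Since Σzᵢ/Kᵢ < 1 the mixture is above its dew point — single vapor phase.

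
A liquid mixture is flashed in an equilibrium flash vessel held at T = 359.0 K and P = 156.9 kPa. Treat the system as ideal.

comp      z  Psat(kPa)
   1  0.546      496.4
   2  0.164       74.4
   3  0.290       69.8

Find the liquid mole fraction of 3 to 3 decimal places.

x_3 = 0.518

Raoult's law: Kᵢ = Pᵢˢᵃᵗ/P = Pᵢˢᵃᵗ/156.9.
  K_1 = 496.4/156.9 = 3.16380, K_2 = 74.4/156.9 = 0.47419, K_3 = 69.8/156.9 = 0.44487
Material balance + equilibrium reduce to Σ zᵢ(Kᵢ−1)/(1+ψ(Kᵢ−1)) = 0.
Feasibility: ΣzᵢKᵢ = 1.934, Σzᵢ/Kᵢ = 1.170 — both > 1, two phases present.
Newton–Raphson from ψ = 0.35:
  ψ = 0.350: g = 0.3668, g' = -1.034 → ψ = 0.705
  ψ = 0.705: g = 0.0664, g' = -0.757 → ψ = 0.793
  ψ = 0.793: g = -0.0002, g' = -0.765 → ψ = 0.792
Converged at ψ = 0.792.
Compositions from xᵢ = zᵢ/(1+ψ(Kᵢ−1)), yᵢ = Kᵢxᵢ:
  1: x = 0.201, y = 0.636
  2: x = 0.281, y = 0.133
  3: x = 0.518, y = 0.230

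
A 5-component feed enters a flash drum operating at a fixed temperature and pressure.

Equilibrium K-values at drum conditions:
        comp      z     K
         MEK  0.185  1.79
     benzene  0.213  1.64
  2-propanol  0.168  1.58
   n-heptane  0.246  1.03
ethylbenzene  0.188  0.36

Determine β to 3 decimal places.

Rachford–Rice: g(β) = Σ zᵢ(Kᵢ−1)/(1+β(Kᵢ−1)) = 0.
Feasibility: ΣzᵢKᵢ = 1.267, Σzᵢ/Kᵢ = 1.101 — both > 1, two phases present.
Iterate (Newton) starting at β = 0.57:
  β = 0.570: g = 0.0917, g' = -0.325 → β = 0.852
  β = 0.852: g = -0.0168, g' = -0.476 → β = 0.817
  β = 0.817: g = -0.0006, g' = -0.445 → β = 0.816
Converged at β = 0.816.

β = 0.816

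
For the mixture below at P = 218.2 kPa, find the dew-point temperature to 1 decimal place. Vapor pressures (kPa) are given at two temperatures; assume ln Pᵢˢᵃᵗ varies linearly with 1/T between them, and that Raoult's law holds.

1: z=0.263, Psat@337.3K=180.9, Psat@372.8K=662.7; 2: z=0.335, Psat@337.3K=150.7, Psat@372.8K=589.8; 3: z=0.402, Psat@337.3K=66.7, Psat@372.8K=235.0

T = 357.1 K

Dew-point temperature: Σzᵢ·P/Pᵢˢᵃᵗ(T) = 1. Interpolate ln Pᵢˢᵃᵗ = aᵢ + bᵢ/T.
  T = 337.3 K: ΣzᵢP/Pᵢˢᵃᵗ = 2.1174
  T = 372.8 K: ΣzᵢP/Pᵢˢᵃᵗ = 0.5838
  T = 355.1 K: ΣzᵢP/Pᵢˢᵃᵗ = 1.0744
  T = 364.0 K: ΣzᵢP/Pᵢˢᵃᵗ = 0.7847
  T = 359.6 K: ΣzᵢP/Pᵢˢᵃᵗ = 0.9148
  T = 357.4 K: ΣzᵢP/Pᵢˢᵃᵗ = 0.9891
Interpolating between 355.1 K and 357.4 K gives T ≈ 357.1 K.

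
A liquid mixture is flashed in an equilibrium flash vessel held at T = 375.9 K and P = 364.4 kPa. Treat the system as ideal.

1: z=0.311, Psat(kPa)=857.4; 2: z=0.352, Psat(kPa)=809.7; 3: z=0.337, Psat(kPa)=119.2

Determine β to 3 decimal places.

β = 0.722

Raoult's law: Kᵢ = Pᵢˢᵃᵗ/P = Pᵢˢᵃᵗ/364.4.
  K_1 = 857.4/364.4 = 2.35291, K_2 = 809.7/364.4 = 2.22201, K_3 = 119.2/364.4 = 0.32711
Newton iteration, β⁰ = 0.57:
  β = 0.570: g = 0.1233, g' = -0.766 → β = 0.731
  β = 0.731: g = -0.0075, g' = -0.882 → β = 0.722
Converged at β = 0.722.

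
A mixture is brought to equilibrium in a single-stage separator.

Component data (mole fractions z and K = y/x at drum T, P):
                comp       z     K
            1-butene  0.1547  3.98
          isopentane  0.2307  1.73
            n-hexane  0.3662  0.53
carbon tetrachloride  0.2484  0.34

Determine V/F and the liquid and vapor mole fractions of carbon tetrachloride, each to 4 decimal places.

Rachford–Rice: g(V/F) = Σ zᵢ(Kᵢ−1)/(1+V/F(Kᵢ−1)) = 0.
Feasibility: ΣzᵢKᵢ = 1.2934, Σzᵢ/Kᵢ = 1.5938 — both > 1, two phases present.
Newton iteration, V/F⁰ = 0.5:
  V/F = 0.5000: g = -0.16116, g' = -0.6668 → V/F = 0.2583
  V/F = 0.2583: g = 0.00864, g' = -0.7877 → V/F = 0.2693
  V/F = 0.2693: g = 0.00007, g' = -0.7748 → V/F = 0.2694
Converged at V/F = 0.2694.
Compositions from xᵢ = zᵢ/(1+V/F(Kᵢ−1)), yᵢ = Kᵢxᵢ:
  1-butene: x = 0.0858, y = 0.3415
  isopentane: x = 0.1928, y = 0.3335
  n-hexane: x = 0.4193, y = 0.2222
  carbon tetrachloride: x = 0.3021, y = 0.1027

V/F = 0.2694, x_carbon tetrachloride = 0.3021, y_carbon tetrachloride = 0.1027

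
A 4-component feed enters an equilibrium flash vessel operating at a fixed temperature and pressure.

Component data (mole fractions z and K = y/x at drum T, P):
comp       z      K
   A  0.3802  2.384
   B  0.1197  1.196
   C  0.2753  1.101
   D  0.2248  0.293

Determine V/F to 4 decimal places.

Rachford–Rice: g(V/F) = Σ zᵢ(Kᵢ−1)/(1+V/F(Kᵢ−1)) = 0.
Check two-phase: ΣzᵢKᵢ = 1.4185 > 1 and Σzᵢ/Kᵢ = 1.2768 > 1, so g(0) = 0.4185 > 0 and g(1) = -0.2768 < 0.
Newton–Raphson from V/F = 0.5:
  V/F = 0.5000: g = 0.11299, g' = -0.5296 → V/F = 0.7134
  V/F = 0.7134: g = -0.00935, g' = -0.6478 → V/F = 0.6989
  V/F = 0.6989: g = -0.00011, g' = -0.6333 → V/F = 0.6988
Converged at V/F = 0.6988.

V/F = 0.6988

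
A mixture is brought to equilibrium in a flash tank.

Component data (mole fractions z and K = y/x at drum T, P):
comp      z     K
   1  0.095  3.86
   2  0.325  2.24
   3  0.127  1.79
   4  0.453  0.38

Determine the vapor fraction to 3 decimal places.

Material balance + equilibrium reduce to Σ zᵢ(Kᵢ−1)/(1+ψ(Kᵢ−1)) = 0.
Feasibility: ΣzᵢKᵢ = 1.494, Σzᵢ/Kᵢ = 1.433 — both > 1, two phases present.
Iterate (Newton) starting at ψ = 0.41:
  ψ = 0.410: g = 0.0914, g' = -0.743 → ψ = 0.533
  ψ = 0.533: g = 0.0013, g' = -0.731 → ψ = 0.535
Converged at ψ = 0.535.

ψ = 0.535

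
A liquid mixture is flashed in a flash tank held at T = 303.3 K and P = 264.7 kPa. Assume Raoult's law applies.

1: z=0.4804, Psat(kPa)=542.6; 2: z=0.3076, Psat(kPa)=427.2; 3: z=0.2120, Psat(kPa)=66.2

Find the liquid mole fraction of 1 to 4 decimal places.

x_1 = 0.2606

Raoult's law: Kᵢ = Pᵢˢᵃᵗ/P = Pᵢˢᵃᵗ/264.7.
  K_1 = 542.6/264.7 = 2.049868, K_2 = 427.2/264.7 = 1.613903, K_3 = 66.2/264.7 = 0.250094
Material balance + equilibrium reduce to Σ zᵢ(Kᵢ−1)/(1+β(Kᵢ−1)) = 0.
g(0) = ΣzᵢKᵢ − 1 = 0.5342 and g(1) = 1 − Σzᵢ/Kᵢ = -0.2726, so a root lies in (0, 1).
Newton–Raphson from β = 0.5:
  β = 0.5000: g = 0.22088, g' = -0.6007 → β = 0.8677
  β = 0.8677: g = -0.06798, g' = -1.1714 → β = 0.8097
  β = 0.8097: g = -0.00594, g' = -0.9790 → β = 0.8036
  β = 0.8036: g = -0.00005, g' = -0.9627 → β = 0.8035
Converged at β = 0.8035.
Compositions from xᵢ = zᵢ/(1+β(Kᵢ−1)), yᵢ = Kᵢxᵢ:
  1: x = 0.2606, y = 0.5341
  2: x = 0.2060, y = 0.3324
  3: x = 0.5334, y = 0.1334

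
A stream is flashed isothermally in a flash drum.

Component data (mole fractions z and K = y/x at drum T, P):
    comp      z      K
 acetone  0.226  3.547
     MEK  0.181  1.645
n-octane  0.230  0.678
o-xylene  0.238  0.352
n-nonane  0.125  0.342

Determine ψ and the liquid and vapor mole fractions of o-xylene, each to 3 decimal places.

ψ = 0.363, x_o-xylene = 0.311, y_o-xylene = 0.110

Rachford–Rice: g(ψ) = Σ zᵢ(Kᵢ−1)/(1+ψ(Kᵢ−1)) = 0.
g(0) = ΣzᵢKᵢ − 1 = 0.382 and g(1) = 1 − Σzᵢ/Kᵢ = -0.555, so a root lies in (0, 1).
Iterate (Newton) starting at ψ = 0.5:
  ψ = 0.500: g = -0.0975, g' = -0.699 → ψ = 0.361
  ψ = 0.361: g = 0.0019, g' = -0.742 → ψ = 0.363
Converged at ψ = 0.363.
Compositions from xᵢ = zᵢ/(1+ψ(Kᵢ−1)), yᵢ = Kᵢxᵢ:
  acetone: x = 0.117, y = 0.416
  MEK: x = 0.147, y = 0.241
  n-octane: x = 0.260, y = 0.177
  o-xylene: x = 0.311, y = 0.110
  n-nonane: x = 0.164, y = 0.056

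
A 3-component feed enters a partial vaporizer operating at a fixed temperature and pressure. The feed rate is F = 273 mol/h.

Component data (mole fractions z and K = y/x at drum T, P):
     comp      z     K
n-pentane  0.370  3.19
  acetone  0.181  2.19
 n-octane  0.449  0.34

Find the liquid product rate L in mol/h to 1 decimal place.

Newton–Raphson from ψ = 0.56:
  ψ = 0.560: g = 0.0231, g' = -0.942 → ψ = 0.585
  ψ = 0.585: g = -0.0001, g' = -0.949 → ψ = 0.584
Converged at ψ = 0.584.
Then V = ψ·F = 0.5845·273 = 159.6 mol/h and L = F − V = 113.4 mol/h.

L = 113.4 mol/h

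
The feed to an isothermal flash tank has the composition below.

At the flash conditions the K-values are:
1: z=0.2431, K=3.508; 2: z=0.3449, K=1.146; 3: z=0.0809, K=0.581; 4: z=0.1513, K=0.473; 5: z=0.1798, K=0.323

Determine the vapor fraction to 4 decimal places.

Material balance + equilibrium reduce to Σ zᵢ(Kᵢ−1)/(1+ψ(Kᵢ−1)) = 0.
Check two-phase: ΣzᵢKᵢ = 1.4247 > 1 and Σzᵢ/Kᵢ = 1.3860 > 1, so g(0) = 0.4247 > 0 and g(1) = -0.3860 < 0.
Newton iteration, ψ⁰ = 0.5:
  ψ = 0.5000: g = -0.01773, g' = -0.5959 → ψ = 0.4702
  ψ = 0.4702: g = 0.00008, g' = -0.6020 → ψ = 0.4704
Converged at ψ = 0.4704.

ψ = 0.4704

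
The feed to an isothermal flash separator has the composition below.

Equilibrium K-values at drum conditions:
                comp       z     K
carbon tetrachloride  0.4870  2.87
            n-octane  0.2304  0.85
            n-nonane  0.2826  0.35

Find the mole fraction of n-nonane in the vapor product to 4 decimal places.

y_n-nonane = 0.1872

Rachford–Rice: g(β) = Σ zᵢ(Kᵢ−1)/(1+β(Kᵢ−1)) = 0.
Feasibility: ΣzᵢKᵢ = 1.6924, Σzᵢ/Kᵢ = 1.2482 — both > 1, two phases present.
Newton iteration, β⁰ = 0.5:
  β = 0.5000: g = 0.16115, g' = -0.7229 → β = 0.7229
  β = 0.7229: g = 0.00195, g' = -0.7393 → β = 0.7255
Converged at β = 0.7255.
Compositions from xᵢ = zᵢ/(1+β(Kᵢ−1)), yᵢ = Kᵢxᵢ:
  carbon tetrachloride: x = 0.2066, y = 0.5931
  n-octane: x = 0.2585, y = 0.2198
  n-nonane: x = 0.5348, y = 0.1872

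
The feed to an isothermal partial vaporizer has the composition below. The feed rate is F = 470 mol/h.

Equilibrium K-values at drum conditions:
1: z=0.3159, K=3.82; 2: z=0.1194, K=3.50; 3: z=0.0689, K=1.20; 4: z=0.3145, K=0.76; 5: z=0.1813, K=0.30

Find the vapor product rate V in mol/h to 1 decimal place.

Material balance + equilibrium reduce to Σ zᵢ(Kᵢ−1)/(1+ψ(Kᵢ−1)) = 0.
Check two-phase: ΣzᵢKᵢ = 2.0007 > 1 and Σzᵢ/Kᵢ = 1.1924 > 1, so g(0) = 1.0007 > 0 and g(1) = -0.1924 < 0.
Newton iteration, ψ⁰ = 0.5:
  ψ = 0.5000: g = 0.23382, g' = -0.8159 → ψ = 0.7866
  ψ = 0.7866: g = 0.01390, g' = -0.7968 → ψ = 0.8040
  ψ = 0.8040: g = -0.00013, g' = -0.8123 → ψ = 0.8039
Converged at ψ = 0.8039.
Then V = ψ·F = 0.8039·470 = 377.8 mol/h and L = F − V = 92.2 mol/h.

V = 377.8 mol/h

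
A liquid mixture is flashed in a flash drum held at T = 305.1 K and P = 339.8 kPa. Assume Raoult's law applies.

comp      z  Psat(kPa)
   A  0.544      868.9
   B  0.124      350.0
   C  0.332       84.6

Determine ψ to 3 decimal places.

ψ = 0.587

Raoult's law: Kᵢ = Pᵢˢᵃᵗ/P = Pᵢˢᵃᵗ/339.8.
  K_A = 868.9/339.8 = 2.55709, K_B = 350.0/339.8 = 1.03002, K_C = 84.6/339.8 = 0.24897
Rachford–Rice: g(ψ) = Σ zᵢ(Kᵢ−1)/(1+ψ(Kᵢ−1)) = 0.
g(0) = ΣzᵢKᵢ − 1 = 0.601 and g(1) = 1 − Σzᵢ/Kᵢ = -0.667, so a root lies in (0, 1).
Newton iteration, ψ⁰ = 0.5:
  ψ = 0.500: g = 0.0807, g' = -0.897 → ψ = 0.590
  ψ = 0.590: g = -0.0025, g' = -0.962 → ψ = 0.587
Converged at ψ = 0.587.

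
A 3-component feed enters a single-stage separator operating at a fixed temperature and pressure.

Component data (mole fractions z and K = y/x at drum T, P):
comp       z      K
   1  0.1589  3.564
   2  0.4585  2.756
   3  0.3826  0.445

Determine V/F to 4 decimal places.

Material balance + equilibrium reduce to Σ zᵢ(Kᵢ−1)/(1+V/F(Kᵢ−1)) = 0.
Feasibility: ΣzᵢKᵢ = 2.0002, Σzᵢ/Kᵢ = 1.0707 — both > 1, two phases present.
Newton–Raphson from V/F = 0.47:
  V/F = 0.4700: g = 0.33857, g' = -0.8549 → V/F = 0.8660
  V/F = 0.8660: g = 0.03704, g' = -0.7601 → V/F = 0.9148
  V/F = 0.9148: g = -0.00063, g' = -0.7877 → V/F = 0.9140
Converged at V/F = 0.9140.

V/F = 0.9140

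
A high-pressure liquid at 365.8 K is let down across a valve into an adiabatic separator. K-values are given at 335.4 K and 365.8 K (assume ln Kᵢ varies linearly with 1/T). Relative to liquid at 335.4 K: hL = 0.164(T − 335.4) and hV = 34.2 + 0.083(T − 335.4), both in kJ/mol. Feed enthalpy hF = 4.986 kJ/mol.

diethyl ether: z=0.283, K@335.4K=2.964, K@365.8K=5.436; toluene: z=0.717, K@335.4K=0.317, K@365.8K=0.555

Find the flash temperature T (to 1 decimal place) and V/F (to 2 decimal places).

Adiabatic flash: solve Rachford–Rice at each trial T, then check hF = ψ·hV(T) + (1−ψ)·hL(T).
  T = 335.4 K: K = (2.964, 0.317), RR gives ψ = 0.049, H_out = 1.685 kJ/mol
  T = 365.8 K: K = (5.436, 0.555), RR gives ψ = 0.474, H_out = 20.039 kJ/mol
  T = 350.6 K: K = (4.067, 0.425), RR gives ψ = 0.258, H_out = 11.000 kJ/mol
  T = 343.0 K: K = (3.484, 0.368), RR gives ψ = 0.159, H_out = 6.593 kJ/mol
  T = 339.2 K: K = (3.217, 0.342), RR gives ψ = 0.107, H_out = 4.233 kJ/mol
  T = 341.1 K: K = (3.348, 0.355), RR gives ψ = 0.133, H_out = 5.432 kJ/mol
Linear interpolation between T = 339.2 (H_out = 4.233) and T = 341.1 (H_out = 5.432) on hF = 4.986 gives T ≈ 340.4 K, at which ψ = 0.12.

T = 340.4 K, V/F = 0.12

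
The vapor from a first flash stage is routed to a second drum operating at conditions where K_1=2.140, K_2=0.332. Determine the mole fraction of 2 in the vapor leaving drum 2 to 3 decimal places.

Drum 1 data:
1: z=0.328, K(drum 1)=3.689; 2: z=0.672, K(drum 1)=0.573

Drum 1:
Let ψ₁ = V/F and solve Σ zᵢ(Kᵢ−1)/(1+ψ₁(Kᵢ−1)) = 0.
Feasibility: ΣzᵢKᵢ = 1.595, Σzᵢ/Kᵢ = 1.262 — both > 1, two phases present.
Binary case is linear: z₁(K₁−1)(1+ψ₁(K₂−1)) + z₂(K₂−1)(1+ψ₁(K₁−1)) = 0
⇒ ψ₁ = [z₁(K₁−1)+z₂(K₂−1)] / [−(K₁−1)(K₂−1)] = 0.5950/1.1482 = 0.518
Drum-1 compositions:
  1: x = 0.137, y = 0.506
  2: x = 0.863, y = 0.494
Drum-2 feed = drum-1 vapor: z₂ = (0.5055, 0.4945).
Drum 2:
Rachford–Rice: g(ψ₂) = Σ zᵢ(Kᵢ−1)/(1+ψ₂(Kᵢ−1)) = 0.
g(0) = ΣzᵢKᵢ − 1 = 0.246 and g(1) = 1 − Σzᵢ/Kᵢ = -0.726, so a root lies in (0, 1).
Binary case is linear: z₁(K₁−1)(1+ψ₂(K₂−1)) + z₂(K₂−1)(1+ψ₂(K₁−1)) = 0
⇒ ψ₂ = [z₁(K₁−1)+z₂(K₂−1)] / [−(K₁−1)(K₂−1)] = 0.2460/0.7615 = 0.323
  1: x = 0.369, y = 0.791
  2: x = 0.631, y = 0.209

y_2 (drum 2) = 0.209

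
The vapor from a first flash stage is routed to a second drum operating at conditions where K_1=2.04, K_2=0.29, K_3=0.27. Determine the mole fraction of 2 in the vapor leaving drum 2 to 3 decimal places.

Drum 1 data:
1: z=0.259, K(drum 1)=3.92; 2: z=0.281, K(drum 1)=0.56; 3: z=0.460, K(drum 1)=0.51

Drum 1:
Newton–Raphson from ψ₁ = 0.5:
  ψ₁ = 0.500: g = -0.1496, g' = -0.648 → ψ₁ = 0.269
  ψ₁ = 0.269: g = 0.0236, g' = -0.909 → ψ₁ = 0.295
  ψ₁ = 0.295: g = 0.0007, g' = -0.860 → ψ₁ = 0.296
Converged at ψ₁ = 0.296.
Drum-1 compositions:
  1: x = 0.139, y = 0.545
  2: x = 0.323, y = 0.181
  3: x = 0.538, y = 0.274
Drum-2 feed = drum-1 vapor: z₂ = (0.5447, 0.1809, 0.2744).
Drum 2:
Let ψ₂ = V/F and solve Σ zᵢ(Kᵢ−1)/(1+ψ₂(Kᵢ−1)) = 0.
g(0) = ΣzᵢKᵢ − 1 = 0.238 and g(1) = 1 − Σzᵢ/Kᵢ = -0.907, so a root lies in (0, 1).
Newton–Raphson from ψ₂ = 0.6:
  ψ₂ = 0.600: g = -0.2313, g' = -0.963 → ψ₂ = 0.360
  ψ₂ = 0.360: g = -0.0319, g' = -0.745 → ψ₂ = 0.317
Converged at ψ₂ = 0.317.
  1: x = 0.410, y = 0.836
  2: x = 0.233, y = 0.068
  3: x = 0.357, y = 0.096

y_2 (drum 2) = 0.068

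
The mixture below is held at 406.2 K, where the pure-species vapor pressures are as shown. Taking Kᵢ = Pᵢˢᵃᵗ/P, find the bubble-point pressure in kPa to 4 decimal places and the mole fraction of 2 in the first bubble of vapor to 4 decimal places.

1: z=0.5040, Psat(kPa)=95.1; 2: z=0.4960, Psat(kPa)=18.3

Pbub = 57.0072 kPa, y_2 = 0.1592

At the bubble point ψ → 0, so ΣzᵢKᵢ = 1 with Kᵢ = Pᵢˢᵃᵗ/P ⇒ P = ΣzᵢPᵢˢᵃᵗ.
P = 0.5040·95.1 + 0.4960·18.3 = 57.0072 kPa
yᵢ = zᵢPᵢˢᵃᵗ/P ⇒ y_2 = 0.4960·18.3/57.0072 = 0.1592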